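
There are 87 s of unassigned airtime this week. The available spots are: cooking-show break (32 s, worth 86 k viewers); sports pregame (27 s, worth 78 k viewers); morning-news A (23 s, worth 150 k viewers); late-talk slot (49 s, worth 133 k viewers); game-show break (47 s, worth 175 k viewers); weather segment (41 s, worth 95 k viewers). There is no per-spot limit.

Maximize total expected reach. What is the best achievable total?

Density check — morning-news A 6.52, game-show break 3.72, sports pregame 2.89 are the best per s.
3×morning-news A uses 69 of the 87 s and totals 450.
Nothing else within 87 s beats 450.

450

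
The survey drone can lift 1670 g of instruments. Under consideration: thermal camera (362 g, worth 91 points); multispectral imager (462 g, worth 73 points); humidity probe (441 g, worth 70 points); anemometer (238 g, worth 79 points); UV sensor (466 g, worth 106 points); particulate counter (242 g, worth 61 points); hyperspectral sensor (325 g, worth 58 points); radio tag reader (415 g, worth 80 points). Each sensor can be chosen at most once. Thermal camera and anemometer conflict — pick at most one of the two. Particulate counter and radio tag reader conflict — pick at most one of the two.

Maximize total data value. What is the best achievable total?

Density check — anemometer 0.33, particulate counter 0.25, thermal camera 0.25, UV sensor 0.23 are the best per g.
Multispectral imager + anemometer + UV sensor + radio tag reader uses 1581 of the 1670 g and totals 338.

338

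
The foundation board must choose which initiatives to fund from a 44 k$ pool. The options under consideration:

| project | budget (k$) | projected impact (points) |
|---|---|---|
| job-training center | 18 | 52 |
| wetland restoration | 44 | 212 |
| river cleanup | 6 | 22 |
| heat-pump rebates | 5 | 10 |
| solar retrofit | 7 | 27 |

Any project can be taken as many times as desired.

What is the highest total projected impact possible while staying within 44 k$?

Ranking by ratio (projected impact/k$): wetland restoration 4.82, solar retrofit 3.86, river cleanup 3.67, job-training center 2.89.
The ratio ordering already packs tightly: wetland restoration, 44 k$, 212.
Nothing else within 44 k$ beats 212.

212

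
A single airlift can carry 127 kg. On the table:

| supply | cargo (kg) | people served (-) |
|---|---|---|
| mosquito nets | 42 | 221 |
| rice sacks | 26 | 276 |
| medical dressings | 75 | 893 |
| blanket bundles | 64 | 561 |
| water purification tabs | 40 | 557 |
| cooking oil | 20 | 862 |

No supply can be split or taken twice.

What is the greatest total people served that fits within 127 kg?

2031

The ratio heuristic lands on rice sacks + water purification tabs + cooking oil (1695) but leaves 41 kg idle.
Dropping water purification tabs frees 40 kg; slotting in medical dressings (75 kg) lifts the total to 2031 at 121 kg.
Runner-up blanket bundles + water purification tabs + cooking oil tops out at 1980.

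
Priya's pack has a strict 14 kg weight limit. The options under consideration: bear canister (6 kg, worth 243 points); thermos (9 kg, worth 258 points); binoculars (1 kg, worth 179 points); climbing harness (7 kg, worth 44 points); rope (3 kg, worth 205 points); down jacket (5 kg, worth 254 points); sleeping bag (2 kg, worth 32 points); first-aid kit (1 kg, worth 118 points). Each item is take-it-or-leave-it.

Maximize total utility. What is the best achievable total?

Taking the top-ratio items first gives binoculars + rope + down jacket + sleeping bag + first-aid kit for 788 (12 kg).
Replace rope and sleeping bag with bear canister: the trade gains 6 net, giving 794 at 13 kg.
Runner-up binoculars + rope + down jacket + sleeping bag + first-aid kit tops out at 788.

794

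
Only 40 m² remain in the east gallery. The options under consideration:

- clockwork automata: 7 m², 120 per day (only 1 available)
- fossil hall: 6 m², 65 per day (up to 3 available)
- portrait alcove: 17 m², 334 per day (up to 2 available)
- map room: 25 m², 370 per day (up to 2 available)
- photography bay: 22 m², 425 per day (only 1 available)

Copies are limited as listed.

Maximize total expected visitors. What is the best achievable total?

By expected visitors per m²: portrait alcove 19.65, photography bay 19.32, clockwork automata 17.14 lead.
Taking the top-ratio exhibits first gives fossil hall + 2×portrait alcove for 733 (40 m²).
Dropping fossil hall and portrait alcove frees 23 m²; slotting in photography bay (22 m²) lifts the total to 759 at 39 m².

759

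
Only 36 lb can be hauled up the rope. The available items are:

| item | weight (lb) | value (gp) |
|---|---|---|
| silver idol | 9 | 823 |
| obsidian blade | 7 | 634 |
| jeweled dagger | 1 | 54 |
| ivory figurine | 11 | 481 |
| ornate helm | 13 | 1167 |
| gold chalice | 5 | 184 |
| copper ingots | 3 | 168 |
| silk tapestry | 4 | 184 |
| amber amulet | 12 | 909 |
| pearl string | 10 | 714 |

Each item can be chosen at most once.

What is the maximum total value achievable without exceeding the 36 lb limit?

Ranking by ratio (value/lb): silver idol 91.44, obsidian blade 90.57, ornate helm 89.77, amber amulet 75.75.
The ratio heuristic lands on silver idol + obsidian blade + jeweled dagger + ornate helm + copper ingots (2846) but leaves 3 lb idle.
Replace jeweled dagger with silk tapestry: the trade gains 130 net, giving 2976 at 36 lb.

2976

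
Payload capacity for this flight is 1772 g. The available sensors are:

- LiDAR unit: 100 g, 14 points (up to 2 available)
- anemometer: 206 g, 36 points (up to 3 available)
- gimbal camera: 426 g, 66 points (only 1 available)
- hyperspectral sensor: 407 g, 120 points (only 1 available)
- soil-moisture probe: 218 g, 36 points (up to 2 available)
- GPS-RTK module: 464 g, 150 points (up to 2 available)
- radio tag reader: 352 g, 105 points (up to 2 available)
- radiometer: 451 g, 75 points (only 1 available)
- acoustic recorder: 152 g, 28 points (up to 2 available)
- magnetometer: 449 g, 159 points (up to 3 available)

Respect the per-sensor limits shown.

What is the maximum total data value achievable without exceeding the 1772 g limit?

Filling by ratio: radio tag reader + 3×magnetometer for 582, with 73 g left unused.
Dropping radio tag reader frees 352 g; slotting in hyperspectral sensor (407 g) lifts the total to 597 at 1754 g.
Every other selection either busts 1772 g or exceeds an availability limit or fails to beat 597.

597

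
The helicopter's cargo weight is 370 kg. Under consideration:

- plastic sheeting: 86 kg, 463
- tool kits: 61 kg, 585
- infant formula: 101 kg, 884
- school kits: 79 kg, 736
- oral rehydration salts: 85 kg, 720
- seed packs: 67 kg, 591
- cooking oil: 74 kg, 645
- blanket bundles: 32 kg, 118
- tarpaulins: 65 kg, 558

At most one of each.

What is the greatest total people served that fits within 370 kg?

3277

Greedy by ratio would take tool kits + infant formula + school kits + seed packs + blanket bundles: 340 kg used, total 2914.
Replace infant formula and blanket bundles with oral rehydration salts + cooking oil: the trade gains 363 net, giving 3277 at 366 kg.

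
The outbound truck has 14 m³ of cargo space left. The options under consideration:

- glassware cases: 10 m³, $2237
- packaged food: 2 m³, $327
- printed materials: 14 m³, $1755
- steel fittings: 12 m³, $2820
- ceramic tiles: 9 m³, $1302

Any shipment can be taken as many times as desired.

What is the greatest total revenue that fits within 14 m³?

3147

Taking packaged food + steel fittings: 14 m³ used, 3147 in revenue.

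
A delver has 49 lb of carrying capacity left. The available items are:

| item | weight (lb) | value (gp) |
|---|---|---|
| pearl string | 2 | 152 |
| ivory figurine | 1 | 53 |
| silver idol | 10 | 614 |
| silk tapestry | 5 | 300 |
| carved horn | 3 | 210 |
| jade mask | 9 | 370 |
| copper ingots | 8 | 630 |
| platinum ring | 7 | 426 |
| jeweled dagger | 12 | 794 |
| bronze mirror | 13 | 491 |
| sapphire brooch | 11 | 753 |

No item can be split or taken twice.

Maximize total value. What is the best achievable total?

Taking the top-ratio items first gives pearl string + ivory figurine + silver idol + carved horn + copper ingots + jeweled dagger + sapphire brooch for 3206 (47 lb).
Replace silver idol with silk tapestry + platinum ring: the trade gains 112 net, giving 3318 at 49 lb.
The closest alternative, silver idol + silk tapestry + carved horn + copper ingots + jeweled dagger + sapphire brooch, reaches only 3301.

3318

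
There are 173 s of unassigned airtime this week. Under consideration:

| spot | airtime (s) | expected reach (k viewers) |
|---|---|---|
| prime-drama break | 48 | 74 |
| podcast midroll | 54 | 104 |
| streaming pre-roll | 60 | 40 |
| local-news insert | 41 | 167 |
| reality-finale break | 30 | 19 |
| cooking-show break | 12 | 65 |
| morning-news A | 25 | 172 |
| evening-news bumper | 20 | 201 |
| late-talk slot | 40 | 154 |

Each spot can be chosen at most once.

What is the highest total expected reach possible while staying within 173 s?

Density check — evening-news bumper 10.05, morning-news A 6.88, cooking-show break 5.42, local-news insert 4.07 are the best per s.
The ratio ordering already packs tightly: local-news insert + reality-finale break + cooking-show break + morning-news A + evening-news bumper + late-talk slot, 168 s, 778.

778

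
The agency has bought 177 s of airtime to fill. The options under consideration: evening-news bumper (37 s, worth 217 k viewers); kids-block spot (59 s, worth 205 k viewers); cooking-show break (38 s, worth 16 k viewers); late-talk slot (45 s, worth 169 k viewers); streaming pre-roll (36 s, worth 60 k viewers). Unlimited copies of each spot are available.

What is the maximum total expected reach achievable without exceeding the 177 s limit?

Taking 4×evening-news bumper: 148 s used, 868 in expected reach.
Every other selection either busts 177 s or fails to beat 868.

868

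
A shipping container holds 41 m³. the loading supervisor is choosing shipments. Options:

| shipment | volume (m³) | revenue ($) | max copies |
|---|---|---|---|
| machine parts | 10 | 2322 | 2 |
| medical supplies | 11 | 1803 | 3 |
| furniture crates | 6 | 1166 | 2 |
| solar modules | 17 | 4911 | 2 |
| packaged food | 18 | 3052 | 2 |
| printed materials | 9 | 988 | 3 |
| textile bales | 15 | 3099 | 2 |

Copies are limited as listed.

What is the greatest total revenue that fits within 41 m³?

The ratio ordering already packs tightly: furniture crates + 2×solar modules, 40 m³, 10988.
No other feasible combination exceeds 10988.

10988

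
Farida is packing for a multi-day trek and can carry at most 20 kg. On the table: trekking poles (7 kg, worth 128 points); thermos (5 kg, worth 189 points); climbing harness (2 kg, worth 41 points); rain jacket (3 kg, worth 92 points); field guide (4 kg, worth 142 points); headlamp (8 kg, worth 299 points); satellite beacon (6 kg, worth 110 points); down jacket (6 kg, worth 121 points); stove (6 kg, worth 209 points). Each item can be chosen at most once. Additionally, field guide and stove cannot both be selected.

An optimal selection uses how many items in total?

4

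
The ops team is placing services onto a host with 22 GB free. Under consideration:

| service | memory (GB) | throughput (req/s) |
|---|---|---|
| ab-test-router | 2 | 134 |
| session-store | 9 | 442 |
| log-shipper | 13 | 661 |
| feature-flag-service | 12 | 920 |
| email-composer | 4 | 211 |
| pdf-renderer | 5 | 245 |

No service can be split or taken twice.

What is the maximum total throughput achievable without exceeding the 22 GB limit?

Ranking by ratio (throughput/GB): feature-flag-service 76.67, ab-test-router 67.00, email-composer 52.75.
A density-first pass picks ab-test-router + feature-flag-service + email-composer — 1265 at 18 GB.
Replace ab-test-router with pdf-renderer: the trade gains 111 net, giving 1376 at 21 GB.

1376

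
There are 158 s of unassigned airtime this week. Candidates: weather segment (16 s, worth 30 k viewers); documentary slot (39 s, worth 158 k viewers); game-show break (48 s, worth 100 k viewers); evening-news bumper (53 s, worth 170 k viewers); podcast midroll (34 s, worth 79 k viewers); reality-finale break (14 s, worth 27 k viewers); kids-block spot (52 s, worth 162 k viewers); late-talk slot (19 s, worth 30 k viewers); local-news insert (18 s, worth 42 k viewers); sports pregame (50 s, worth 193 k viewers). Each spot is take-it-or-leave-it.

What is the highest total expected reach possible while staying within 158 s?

Taking the top-ratio spots first gives documentary slot + evening-news bumper + reality-finale break + sports pregame for 548 (156 s).
Replace reality-finale break with weather segment: the trade gains 3 net, giving 551 at 158 s.
Runner-up documentary slot + evening-news bumper + reality-finale break + sports pregame tops out at 548.

551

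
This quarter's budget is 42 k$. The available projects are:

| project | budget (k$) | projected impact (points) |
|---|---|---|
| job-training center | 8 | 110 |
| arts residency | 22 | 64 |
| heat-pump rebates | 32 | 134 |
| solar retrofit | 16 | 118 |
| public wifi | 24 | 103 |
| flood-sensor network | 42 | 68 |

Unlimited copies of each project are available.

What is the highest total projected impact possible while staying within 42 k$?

550

5×job-training center uses 40 of the 42 k$ and totals 550.
Every other selection either busts 42 k$ or fails to beat 550.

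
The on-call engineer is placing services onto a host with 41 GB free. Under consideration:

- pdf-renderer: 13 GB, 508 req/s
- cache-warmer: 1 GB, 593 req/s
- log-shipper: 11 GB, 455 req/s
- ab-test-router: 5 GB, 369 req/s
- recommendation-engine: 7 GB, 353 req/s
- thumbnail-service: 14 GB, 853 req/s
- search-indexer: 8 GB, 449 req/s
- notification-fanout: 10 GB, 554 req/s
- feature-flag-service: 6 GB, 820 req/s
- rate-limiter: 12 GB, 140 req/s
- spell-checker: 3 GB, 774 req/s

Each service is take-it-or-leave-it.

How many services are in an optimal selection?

6

The maximum throughput within 41 GB is 3963.
One optimal bundle: cache-warmer + ab-test-router + thumbnail-service + notification-fanout + feature-flag-service + spell-checker (39 GB).
Every optimal selection uses 6 services.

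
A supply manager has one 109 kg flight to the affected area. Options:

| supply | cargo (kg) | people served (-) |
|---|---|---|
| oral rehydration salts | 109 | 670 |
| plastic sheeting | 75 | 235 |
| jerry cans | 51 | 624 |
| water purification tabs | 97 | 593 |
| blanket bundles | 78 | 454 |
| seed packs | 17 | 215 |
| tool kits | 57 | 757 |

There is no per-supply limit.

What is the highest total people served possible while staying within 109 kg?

1402

The ratio ordering already packs tightly: 3×seed packs + tool kits, 108 kg, 1402.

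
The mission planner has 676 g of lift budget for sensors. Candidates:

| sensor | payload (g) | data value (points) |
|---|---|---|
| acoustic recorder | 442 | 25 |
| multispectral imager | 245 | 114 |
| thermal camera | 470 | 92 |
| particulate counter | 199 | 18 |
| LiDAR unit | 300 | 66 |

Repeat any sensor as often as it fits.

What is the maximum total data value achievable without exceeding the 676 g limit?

228

By data value per g: multispectral imager 0.47, LiDAR unit 0.22, thermal camera 0.20 lead.
Taking 2×multispectral imager: 490 g used, 228 in data value.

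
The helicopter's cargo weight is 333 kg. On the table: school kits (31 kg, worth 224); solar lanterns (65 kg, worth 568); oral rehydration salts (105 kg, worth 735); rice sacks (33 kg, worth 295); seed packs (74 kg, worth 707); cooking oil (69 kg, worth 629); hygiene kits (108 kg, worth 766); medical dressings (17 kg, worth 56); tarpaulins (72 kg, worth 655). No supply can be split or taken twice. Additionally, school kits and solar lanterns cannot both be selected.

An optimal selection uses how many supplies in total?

6

The maximum people served within 333 kg is 2910.
For example solar lanterns + rice sacks + seed packs + cooking oil + medical dressings + tarpaulins achieves it, using 330 kg.
All optima have 6 supplies.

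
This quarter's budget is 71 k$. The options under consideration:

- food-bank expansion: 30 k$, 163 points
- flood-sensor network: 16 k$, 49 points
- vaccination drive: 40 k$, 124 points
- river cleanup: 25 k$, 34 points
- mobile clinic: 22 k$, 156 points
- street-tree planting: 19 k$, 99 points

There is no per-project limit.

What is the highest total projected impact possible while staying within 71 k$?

3×mobile clinic uses 66 of the 71 k$ and totals 468.
No other feasible combination exceeds 468.

468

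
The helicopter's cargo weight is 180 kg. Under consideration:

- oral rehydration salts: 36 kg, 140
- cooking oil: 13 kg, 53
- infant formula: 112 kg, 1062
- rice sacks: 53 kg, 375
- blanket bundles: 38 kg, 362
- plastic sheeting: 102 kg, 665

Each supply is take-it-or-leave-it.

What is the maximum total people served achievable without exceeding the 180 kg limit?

Ranking by ratio (people served/kg): blanket bundles 9.53, infant formula 9.48, rice sacks 7.08, plastic sheeting 6.52.
A density-first pass picks cooking oil + infant formula + blanket bundles — 1477 at 163 kg.
The 38 kg tied up in blanket bundles is better spent on rice sacks — total rises to 1490 (178 kg).
Next best is cooking oil + infant formula + blanket bundles at 1477 (163 kg) — short by 13.

1490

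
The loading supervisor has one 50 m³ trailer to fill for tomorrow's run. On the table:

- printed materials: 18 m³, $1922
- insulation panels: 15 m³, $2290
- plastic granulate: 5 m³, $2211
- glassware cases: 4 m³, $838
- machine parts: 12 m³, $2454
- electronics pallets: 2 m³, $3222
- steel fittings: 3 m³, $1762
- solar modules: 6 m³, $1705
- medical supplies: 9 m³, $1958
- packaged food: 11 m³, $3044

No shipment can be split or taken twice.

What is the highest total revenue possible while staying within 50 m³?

16356

Filling by ratio: plastic granulate + glassware cases + electronics pallets + steel fittings + solar modules + medical supplies + packaged food for 14740, with 10 m³ left unused.
The 4 m³ tied up in glassware cases is better spent on machine parts — total rises to 16356 (48 m³).
Runner-up plastic granulate + glassware cases + machine parts + electronics pallets + steel fittings + medical supplies + packaged food tops out at 15489.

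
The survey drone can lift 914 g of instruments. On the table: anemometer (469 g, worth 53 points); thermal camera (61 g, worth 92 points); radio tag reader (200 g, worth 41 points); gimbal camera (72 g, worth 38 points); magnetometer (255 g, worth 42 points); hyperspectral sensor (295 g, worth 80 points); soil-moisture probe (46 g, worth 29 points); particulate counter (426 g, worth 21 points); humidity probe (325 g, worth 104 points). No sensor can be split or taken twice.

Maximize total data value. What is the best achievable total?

Thermal camera + gimbal camera + hyperspectral sensor + soil-moisture probe + humidity probe uses 799 of the 914 g and totals 343.
Every other selection either busts 914 g or fails to beat 343.

343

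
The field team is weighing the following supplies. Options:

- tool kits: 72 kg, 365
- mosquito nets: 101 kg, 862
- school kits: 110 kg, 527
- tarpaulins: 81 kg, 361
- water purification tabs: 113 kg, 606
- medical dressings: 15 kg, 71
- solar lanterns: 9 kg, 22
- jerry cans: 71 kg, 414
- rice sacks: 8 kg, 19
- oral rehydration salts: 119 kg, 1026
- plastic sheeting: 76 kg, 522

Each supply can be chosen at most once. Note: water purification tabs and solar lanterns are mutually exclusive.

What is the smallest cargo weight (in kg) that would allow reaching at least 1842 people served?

Look for the lowest-cargo combination reaching 1842.
mosquito nets + oral rehydration salts: 1888 people served at 220 kg.
Any bundle with less than 220 kg falls short of 1842.

220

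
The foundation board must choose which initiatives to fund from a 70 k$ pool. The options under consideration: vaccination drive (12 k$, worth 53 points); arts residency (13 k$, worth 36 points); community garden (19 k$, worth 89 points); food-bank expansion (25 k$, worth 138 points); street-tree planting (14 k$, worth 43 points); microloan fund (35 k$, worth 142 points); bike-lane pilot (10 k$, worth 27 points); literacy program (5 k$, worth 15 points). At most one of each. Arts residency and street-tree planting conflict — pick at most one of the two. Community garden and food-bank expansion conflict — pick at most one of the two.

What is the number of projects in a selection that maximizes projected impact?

Best achievable projected impact is 307.
For example food-bank expansion + microloan fund + bike-lane pilot achieves it, using 70 k$.
Every optimal selection uses 3 projects.

3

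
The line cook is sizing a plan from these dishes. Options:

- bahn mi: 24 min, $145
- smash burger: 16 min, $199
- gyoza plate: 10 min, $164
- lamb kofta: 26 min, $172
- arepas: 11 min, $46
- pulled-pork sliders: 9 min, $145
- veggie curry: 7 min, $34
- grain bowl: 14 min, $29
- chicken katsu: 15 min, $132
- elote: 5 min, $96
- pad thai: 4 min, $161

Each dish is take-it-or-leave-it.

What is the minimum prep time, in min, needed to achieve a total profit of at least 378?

18

Minimise min subject to total profit ≥ 378.
pulled-pork sliders + elote + pad thai reaches 402 using 18 min.
Any bundle with less than 18 min falls short of 378.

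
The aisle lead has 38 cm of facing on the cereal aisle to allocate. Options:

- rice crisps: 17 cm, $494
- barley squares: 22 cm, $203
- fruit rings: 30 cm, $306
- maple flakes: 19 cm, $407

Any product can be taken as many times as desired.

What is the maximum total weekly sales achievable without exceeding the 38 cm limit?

988

Best packing: 2×rice crisps — 34 cm, 988 total.
Every other selection either busts 38 cm or fails to beat 988.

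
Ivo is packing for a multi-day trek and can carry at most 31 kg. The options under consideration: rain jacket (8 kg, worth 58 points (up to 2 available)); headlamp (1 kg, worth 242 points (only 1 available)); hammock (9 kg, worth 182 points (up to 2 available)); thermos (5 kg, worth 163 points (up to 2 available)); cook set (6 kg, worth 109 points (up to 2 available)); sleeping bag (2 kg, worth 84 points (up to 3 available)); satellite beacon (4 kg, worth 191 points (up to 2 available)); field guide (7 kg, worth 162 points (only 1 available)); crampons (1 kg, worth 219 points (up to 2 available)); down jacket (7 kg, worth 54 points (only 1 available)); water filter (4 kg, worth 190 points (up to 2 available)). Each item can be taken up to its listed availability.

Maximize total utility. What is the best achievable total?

1857

Density check — headlamp 242.00, crampons 219.00, satellite beacon 47.75, water filter 47.50 are the best per kg.
Headlamp + thermos + 3×sleeping bag + 2×satellite beacon + 2×crampons + 2×water filter uses 30 of the 31 kg and totals 1857.
No other feasible combination exceeds 1857.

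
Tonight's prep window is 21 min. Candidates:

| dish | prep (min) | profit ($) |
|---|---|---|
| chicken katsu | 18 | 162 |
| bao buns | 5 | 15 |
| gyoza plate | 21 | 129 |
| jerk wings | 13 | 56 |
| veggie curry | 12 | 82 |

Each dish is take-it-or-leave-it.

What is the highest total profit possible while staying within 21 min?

Taking chicken katsu: 18 min used, 162 in profit.
Every other selection either busts 21 min or fails to beat 162.

162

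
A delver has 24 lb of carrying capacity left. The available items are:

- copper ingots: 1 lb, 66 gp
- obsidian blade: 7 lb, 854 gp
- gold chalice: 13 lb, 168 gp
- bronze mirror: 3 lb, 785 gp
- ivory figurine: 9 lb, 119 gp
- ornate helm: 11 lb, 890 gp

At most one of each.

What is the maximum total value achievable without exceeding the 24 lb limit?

Taking copper ingots + obsidian blade + bronze mirror + ornate helm: 22 lb used, 2595 in value.
The closest alternative, obsidian blade + bronze mirror + ornate helm, reaches only 2529.

2595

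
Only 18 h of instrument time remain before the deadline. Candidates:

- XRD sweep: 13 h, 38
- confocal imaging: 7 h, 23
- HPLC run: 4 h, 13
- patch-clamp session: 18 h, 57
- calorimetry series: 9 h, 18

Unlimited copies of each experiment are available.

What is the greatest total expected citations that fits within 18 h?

Density check — confocal imaging 3.29, HPLC run 3.25, patch-clamp session 3.17 are the best per h.
2×confocal imaging + HPLC run uses 18 of the 18 h and totals 59.
That's the maximum — no swap from here does better than 59.

59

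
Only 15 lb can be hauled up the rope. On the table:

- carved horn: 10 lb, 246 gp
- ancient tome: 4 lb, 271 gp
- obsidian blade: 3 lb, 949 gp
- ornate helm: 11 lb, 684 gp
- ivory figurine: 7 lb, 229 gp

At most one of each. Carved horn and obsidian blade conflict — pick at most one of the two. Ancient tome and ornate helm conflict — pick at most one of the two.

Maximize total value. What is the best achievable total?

1633

Greedy by ratio would take ancient tome + obsidian blade + ivory figurine: 14 lb used, total 1449.
Replace ancient tome and ivory figurine with ornate helm: the trade gains 184 net, giving 1633 at 14 lb.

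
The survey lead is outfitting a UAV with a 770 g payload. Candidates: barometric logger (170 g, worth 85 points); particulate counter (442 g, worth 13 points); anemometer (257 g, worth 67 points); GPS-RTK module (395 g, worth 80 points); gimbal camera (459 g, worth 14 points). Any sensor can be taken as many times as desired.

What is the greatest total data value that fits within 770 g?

Ranking by ratio (data value/g): barometric logger 0.50, anemometer 0.26, GPS-RTK module 0.20, gimbal camera 0.03.
Best packing: 4×barometric logger — 680 g, 340 total.
Every other selection either busts 770 g or fails to beat 340.

340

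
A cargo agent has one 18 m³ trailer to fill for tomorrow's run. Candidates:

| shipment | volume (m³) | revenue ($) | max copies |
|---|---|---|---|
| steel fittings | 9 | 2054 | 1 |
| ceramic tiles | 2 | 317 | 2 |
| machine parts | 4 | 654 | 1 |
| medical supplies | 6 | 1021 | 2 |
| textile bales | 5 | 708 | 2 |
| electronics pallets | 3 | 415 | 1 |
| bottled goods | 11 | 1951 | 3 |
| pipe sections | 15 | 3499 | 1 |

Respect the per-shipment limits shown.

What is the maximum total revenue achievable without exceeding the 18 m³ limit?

Filling by ratio: ceramic tiles + pipe sections for 3816, with 1 m³ left unused.
Replace ceramic tiles with electronics pallets: the trade gains 98 net, giving 3914 at 18 m³.

3914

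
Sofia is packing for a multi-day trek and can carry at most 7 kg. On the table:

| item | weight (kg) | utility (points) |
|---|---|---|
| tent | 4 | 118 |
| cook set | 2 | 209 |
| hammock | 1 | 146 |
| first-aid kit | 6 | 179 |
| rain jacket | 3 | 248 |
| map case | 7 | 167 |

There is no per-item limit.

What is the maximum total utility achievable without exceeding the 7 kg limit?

1022

By utility per kg: hammock 146.00, cook set 104.50, rain jacket 82.67, first-aid kit 29.83 lead.
7×hammock uses 7 of the 7 kg and totals 1022.
Every other selection either busts 7 kg or fails to beat 1022.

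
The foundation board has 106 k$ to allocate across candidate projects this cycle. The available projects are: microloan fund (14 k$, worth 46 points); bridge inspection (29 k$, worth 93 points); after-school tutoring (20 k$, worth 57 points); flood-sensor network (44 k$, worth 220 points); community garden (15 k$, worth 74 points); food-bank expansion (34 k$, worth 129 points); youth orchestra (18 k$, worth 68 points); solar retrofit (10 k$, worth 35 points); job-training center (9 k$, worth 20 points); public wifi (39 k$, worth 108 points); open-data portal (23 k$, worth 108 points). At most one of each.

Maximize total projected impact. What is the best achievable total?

483

Greedy by ratio would take flood-sensor network + community garden + youth orchestra + open-data portal: 100 k$ used, total 470.
The 18 k$ tied up in youth orchestra is better spent on microloan fund + solar retrofit — total rises to 483 (106 k$).
Runner-up flood-sensor network + community garden + youth orchestra + open-data portal tops out at 470.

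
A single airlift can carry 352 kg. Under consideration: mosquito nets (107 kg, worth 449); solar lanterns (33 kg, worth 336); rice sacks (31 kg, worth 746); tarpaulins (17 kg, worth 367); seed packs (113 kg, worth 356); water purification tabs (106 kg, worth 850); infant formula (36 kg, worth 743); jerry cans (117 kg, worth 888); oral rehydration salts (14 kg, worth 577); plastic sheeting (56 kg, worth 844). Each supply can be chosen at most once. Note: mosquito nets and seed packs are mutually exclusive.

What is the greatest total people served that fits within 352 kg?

A density-first pass picks solar lanterns + rice sacks + tarpaulins + water purification tabs + infant formula + oral rehydration salts + plastic sheeting — 4463 at 293 kg.
The 106 kg tied up in water purification tabs is better spent on jerry cans — total rises to 4501 (304 kg).
Next best is solar lanterns + rice sacks + tarpaulins + water purification tabs + infant formula + oral rehydration salts + plastic sheeting at 4463 (293 kg) — short by 38.

4501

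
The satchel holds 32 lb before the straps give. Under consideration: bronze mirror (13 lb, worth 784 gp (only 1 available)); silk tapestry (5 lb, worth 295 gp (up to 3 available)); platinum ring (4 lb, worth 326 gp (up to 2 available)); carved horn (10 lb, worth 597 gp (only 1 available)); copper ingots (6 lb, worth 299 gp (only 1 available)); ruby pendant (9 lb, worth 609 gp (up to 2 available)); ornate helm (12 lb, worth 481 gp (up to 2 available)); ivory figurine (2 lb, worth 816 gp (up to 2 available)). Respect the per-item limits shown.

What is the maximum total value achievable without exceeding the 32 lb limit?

3502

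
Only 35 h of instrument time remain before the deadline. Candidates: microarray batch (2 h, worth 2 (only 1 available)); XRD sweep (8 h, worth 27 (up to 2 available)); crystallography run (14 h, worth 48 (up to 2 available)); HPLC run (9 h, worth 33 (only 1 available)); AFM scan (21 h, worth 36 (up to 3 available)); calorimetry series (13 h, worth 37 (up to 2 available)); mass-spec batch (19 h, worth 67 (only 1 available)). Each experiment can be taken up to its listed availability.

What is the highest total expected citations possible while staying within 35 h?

By expected citations per h: HPLC run 3.67, mass-spec batch 3.53, crystallography run 3.43, XRD sweep 3.38 lead.
Taking the top-ratio experiments first gives microarray batch + HPLC run + mass-spec batch for 102 (30 h).
Dropping microarray batch and HPLC run frees 11 h; slotting in 2×XRD sweep (16 h) lifts the total to 121 at 35 h.
Every other selection either busts 35 h or exceeds an availability limit or fails to beat 121.

121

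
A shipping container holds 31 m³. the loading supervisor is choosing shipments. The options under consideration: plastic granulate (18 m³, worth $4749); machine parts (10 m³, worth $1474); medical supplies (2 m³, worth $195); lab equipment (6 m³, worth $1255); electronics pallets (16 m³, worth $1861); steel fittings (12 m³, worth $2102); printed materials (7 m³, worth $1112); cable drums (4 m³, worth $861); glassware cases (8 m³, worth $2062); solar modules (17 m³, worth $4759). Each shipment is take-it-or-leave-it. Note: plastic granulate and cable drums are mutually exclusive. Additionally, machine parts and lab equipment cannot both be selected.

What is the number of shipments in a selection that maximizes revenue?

The maximum revenue within 31 m³ is 8076.
One optimal bundle: lab equipment + glassware cases + solar modules (31 m³).
All optima have 3 shipments.

3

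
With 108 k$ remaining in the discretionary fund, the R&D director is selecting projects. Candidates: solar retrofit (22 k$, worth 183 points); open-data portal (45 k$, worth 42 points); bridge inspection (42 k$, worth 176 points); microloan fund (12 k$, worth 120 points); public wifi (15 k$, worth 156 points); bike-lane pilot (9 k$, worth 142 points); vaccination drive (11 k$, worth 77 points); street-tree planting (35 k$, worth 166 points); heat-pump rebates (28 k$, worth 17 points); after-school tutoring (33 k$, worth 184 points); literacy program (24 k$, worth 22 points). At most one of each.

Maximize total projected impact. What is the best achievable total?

862

Solar retrofit + microloan fund + public wifi + bike-lane pilot + vaccination drive + after-school tutoring uses 102 of the 108 k$ and totals 862.
Every other selection either busts 108 k$ or fails to beat 862.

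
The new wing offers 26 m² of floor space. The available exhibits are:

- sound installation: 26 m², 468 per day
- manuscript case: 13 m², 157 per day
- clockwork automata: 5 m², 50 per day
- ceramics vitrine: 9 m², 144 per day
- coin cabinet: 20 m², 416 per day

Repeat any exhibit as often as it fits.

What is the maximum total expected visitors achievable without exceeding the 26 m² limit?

Ranking by ratio (expected visitors/m²): coin cabinet 20.80, sound installation 18.00, ceramics vitrine 16.00, manuscript case 12.08.
Filling by ratio: clockwork automata + coin cabinet for 466, with 1 m² left unused.
Replace clockwork automata and coin cabinet with sound installation: the trade gains 2 net, giving 468 at 26 m².
Every other selection either busts 26 m² or fails to beat 468.

468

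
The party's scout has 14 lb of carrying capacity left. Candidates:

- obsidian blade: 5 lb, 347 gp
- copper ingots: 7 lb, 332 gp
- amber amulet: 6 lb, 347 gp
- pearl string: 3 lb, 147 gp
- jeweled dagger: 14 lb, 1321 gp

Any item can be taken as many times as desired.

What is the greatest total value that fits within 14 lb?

1321

By value per lb: jeweled dagger 94.36, obsidian blade 69.40, amber amulet 57.83 lead.
Taking jeweled dagger: 14 lb used, 1321 in value.
That's the maximum — no swap from here does better than 1321.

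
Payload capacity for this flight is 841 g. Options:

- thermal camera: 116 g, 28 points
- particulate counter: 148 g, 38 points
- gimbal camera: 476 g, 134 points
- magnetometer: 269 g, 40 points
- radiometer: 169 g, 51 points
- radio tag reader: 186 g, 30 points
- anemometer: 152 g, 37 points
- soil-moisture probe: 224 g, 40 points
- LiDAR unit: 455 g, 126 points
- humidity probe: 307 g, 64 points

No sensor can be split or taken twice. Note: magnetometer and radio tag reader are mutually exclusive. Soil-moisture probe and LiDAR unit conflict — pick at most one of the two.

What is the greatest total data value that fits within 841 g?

By data value per g: radiometer 0.30, gimbal camera 0.28, LiDAR unit 0.28 lead.
Best packing: particulate counter + gimbal camera + radiometer — 793 g, 223 total.
That's the maximum — no feasible swap from here does better than 223.

223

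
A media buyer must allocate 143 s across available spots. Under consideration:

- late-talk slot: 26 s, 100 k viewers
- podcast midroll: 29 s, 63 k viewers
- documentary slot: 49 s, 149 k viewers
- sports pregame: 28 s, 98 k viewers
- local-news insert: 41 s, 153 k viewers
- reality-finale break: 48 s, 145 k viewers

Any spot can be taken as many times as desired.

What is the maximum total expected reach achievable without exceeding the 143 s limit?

506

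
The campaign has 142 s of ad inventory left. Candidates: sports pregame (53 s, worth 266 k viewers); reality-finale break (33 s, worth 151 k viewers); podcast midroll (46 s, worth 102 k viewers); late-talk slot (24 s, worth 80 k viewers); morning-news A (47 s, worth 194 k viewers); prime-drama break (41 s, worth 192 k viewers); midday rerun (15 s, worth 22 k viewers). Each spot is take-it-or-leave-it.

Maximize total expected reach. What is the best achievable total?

652

Ranking by ratio (expected reach/s): sports pregame 5.02, prime-drama break 4.68, reality-finale break 4.58, morning-news A 4.13.
A density-first pass picks sports pregame + reality-finale break + prime-drama break + midday rerun — 631 at 142 s.
Dropping reality-finale break and midday rerun frees 48 s; slotting in morning-news A (47 s) lifts the total to 652 at 141 s.
That's the maximum — no swap from here does better than 652.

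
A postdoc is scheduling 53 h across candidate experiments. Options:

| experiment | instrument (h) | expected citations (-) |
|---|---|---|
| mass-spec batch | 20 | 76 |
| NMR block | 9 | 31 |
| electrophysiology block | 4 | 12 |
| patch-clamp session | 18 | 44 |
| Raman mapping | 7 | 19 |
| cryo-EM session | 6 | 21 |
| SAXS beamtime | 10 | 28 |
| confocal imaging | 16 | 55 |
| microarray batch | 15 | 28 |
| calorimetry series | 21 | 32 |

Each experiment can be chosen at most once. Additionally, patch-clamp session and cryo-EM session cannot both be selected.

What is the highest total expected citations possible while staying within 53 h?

Ranking by ratio (expected citations/h): mass-spec batch 3.80, cryo-EM session 3.50, NMR block 3.44, confocal imaging 3.44.
Best packing: mass-spec batch + NMR block + cryo-EM session + confocal imaging — 51 h, 183 total.

183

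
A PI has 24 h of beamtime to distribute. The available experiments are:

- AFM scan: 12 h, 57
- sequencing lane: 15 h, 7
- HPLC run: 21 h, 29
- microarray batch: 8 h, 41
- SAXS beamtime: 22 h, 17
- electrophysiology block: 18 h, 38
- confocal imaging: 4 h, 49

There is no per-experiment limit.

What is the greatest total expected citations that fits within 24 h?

294

Density check — confocal imaging 12.25, microarray batch 5.12, AFM scan 4.75, electrophysiology block 2.11 are the best per h.
The ratio ordering already packs tightly: 6×confocal imaging, 24 h, 294.
Every other selection either busts 24 h or fails to beat 294.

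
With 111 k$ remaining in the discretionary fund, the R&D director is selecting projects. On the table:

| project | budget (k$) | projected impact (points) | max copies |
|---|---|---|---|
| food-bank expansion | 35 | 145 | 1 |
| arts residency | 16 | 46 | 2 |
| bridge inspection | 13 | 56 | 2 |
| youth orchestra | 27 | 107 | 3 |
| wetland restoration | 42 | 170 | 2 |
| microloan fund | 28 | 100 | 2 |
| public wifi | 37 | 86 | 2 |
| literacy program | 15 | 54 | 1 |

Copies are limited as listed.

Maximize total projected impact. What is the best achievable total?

Ranking by ratio (projected impact/k$): bridge inspection 4.31, food-bank expansion 4.14, wetland restoration 4.05, youth orchestra 3.96.
A density-first pass picks food-bank expansion + 2×bridge inspection + wetland restoration — 427 at 103 k$.
The 35 k$ tied up in food-bank expansion is better spent on wetland restoration — total rises to 452 (110 k$).
No other feasible combination exceeds 452.

452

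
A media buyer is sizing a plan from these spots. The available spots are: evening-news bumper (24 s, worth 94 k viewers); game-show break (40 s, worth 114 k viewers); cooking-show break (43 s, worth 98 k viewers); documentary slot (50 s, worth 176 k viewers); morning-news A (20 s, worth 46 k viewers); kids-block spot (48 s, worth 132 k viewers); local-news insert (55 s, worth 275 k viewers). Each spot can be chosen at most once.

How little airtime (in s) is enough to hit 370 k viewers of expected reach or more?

Minimise s subject to total expected reach ≥ 370.
game-show break + local-news insert reaches 389 using 95 s.
Below 95 s the best achievable stays under 370.

95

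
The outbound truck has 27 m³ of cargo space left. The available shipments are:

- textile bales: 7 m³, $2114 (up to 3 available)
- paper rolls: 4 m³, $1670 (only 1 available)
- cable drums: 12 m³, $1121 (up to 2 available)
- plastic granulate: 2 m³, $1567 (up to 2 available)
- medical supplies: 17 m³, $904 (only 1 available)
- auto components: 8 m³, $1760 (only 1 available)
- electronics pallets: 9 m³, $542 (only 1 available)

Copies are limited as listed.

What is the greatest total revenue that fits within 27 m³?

A density-first pass picks 2×textile bales + paper rolls + 2×plastic granulate — 9032 at 22 m³.
The 2 m³ tied up in plastic granulate is better spent on textile bales — total rises to 9579 (27 m³).

9579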